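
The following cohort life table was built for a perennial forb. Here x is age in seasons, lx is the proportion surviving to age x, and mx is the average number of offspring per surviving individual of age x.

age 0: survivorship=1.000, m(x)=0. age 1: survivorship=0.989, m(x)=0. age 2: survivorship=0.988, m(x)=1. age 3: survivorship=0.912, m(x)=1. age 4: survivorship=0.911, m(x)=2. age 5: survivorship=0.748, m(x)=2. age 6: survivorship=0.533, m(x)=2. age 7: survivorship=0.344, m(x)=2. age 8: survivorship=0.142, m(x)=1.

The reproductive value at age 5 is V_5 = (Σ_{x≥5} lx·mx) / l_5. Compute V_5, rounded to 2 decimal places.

lx·mx for x ≥ 5: 1.496, 1.066, 0.688, 0.142 → sum = 3.392
V_5 = 3.392 / l_5 = 3.392 / 0.748 = 4.534759… → 4.53

4.53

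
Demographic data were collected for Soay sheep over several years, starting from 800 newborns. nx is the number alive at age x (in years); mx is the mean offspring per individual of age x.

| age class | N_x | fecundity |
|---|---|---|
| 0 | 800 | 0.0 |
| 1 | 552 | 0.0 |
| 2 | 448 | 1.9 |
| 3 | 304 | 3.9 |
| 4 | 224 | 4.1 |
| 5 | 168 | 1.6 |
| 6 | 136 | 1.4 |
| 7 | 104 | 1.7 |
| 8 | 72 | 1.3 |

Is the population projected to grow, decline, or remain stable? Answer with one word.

growing

lx = nx/n0 = nx/800: 1, 0.69, 0.56, 0.38, 0.28, 0.21, 0.17, 0.13, 0.09
R0 = Σ lx·mx = 0 + 0 + 1.064 + 1.482 + 1.148 + 0.336 + 0.238 + 0.221 + 0.117 = 4.606
R0 > 1, so the population is growing.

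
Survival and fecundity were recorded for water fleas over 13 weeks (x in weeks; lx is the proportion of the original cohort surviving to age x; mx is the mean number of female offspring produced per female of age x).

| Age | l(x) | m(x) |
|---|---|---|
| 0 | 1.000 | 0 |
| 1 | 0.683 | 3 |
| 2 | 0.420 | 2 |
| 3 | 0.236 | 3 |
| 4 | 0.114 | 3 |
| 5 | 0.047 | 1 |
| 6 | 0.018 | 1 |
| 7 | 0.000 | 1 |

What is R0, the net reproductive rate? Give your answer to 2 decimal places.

4.00

lx·mx by age: 0, 2.049, 0.84, 0.708, 0.342, 0.047, 0.018, 0
R0 = Σ lx·mx = 4.004 → 4.00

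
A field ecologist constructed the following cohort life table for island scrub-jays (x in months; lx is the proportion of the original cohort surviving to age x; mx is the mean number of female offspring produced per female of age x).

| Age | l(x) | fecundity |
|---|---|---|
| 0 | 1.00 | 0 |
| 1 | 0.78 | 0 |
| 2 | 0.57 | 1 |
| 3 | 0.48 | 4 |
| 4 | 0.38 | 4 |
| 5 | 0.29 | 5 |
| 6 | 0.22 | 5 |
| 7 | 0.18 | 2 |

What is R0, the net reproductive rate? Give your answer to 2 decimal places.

6.92

lx·mx by age: 0, 0, 0.57, 1.92, 1.52, 1.45, 1.1, 0.36
R0 = Σ lx·mx = 6.92 → 6.92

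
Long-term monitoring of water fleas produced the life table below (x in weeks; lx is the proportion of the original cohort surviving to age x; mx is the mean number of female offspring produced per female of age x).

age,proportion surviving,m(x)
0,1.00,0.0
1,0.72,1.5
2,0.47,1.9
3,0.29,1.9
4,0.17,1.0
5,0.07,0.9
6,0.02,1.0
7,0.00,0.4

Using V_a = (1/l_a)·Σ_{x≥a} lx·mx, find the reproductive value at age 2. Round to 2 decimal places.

3.61

lx·mx for x ≥ 2: 0.893, 0.551, 0.17, 0.063, 0.02, 0 → sum = 1.697
V_2 = 1.697 / l_2 = 1.697 / 0.47 = 3.610638… → 3.61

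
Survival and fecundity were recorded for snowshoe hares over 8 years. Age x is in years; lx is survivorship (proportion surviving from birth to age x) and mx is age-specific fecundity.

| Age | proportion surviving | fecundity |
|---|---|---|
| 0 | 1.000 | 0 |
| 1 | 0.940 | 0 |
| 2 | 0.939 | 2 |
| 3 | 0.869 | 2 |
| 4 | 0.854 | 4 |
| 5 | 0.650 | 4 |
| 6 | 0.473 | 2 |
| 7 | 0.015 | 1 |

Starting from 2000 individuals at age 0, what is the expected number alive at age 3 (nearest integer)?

1738

Expected survivors = N0 · l_3 = 2000 × 0.869 = 1738 → 1738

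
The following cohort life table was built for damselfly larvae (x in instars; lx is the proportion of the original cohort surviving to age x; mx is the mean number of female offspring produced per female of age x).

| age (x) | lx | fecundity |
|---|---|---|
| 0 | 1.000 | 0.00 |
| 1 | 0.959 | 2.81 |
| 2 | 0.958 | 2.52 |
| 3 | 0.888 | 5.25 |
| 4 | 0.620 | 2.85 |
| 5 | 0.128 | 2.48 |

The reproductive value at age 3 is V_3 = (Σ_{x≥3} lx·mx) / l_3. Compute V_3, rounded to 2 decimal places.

lx·mx for x ≥ 3: 4.662, 1.767, 0.31744 → sum = 6.74644
V_3 = 6.74644 / l_3 = 6.74644 / 0.888 = 7.597342… → 7.60

7.60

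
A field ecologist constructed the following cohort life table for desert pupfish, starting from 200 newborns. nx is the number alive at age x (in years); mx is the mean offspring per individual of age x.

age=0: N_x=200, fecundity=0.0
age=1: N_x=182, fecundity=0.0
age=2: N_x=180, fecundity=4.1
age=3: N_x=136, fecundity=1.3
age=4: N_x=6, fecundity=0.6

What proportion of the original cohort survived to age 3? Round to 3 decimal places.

0.680

l_3 = n_3/n_0 = 136/200 = 0.68 → 0.680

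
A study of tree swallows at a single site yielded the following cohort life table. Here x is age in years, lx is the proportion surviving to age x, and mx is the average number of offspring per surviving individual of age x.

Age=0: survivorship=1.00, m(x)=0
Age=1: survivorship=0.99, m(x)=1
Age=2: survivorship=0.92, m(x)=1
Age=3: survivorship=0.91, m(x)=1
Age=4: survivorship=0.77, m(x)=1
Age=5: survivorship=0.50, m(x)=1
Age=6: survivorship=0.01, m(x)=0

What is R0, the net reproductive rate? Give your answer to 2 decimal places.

lx·mx by age: 0, 0.99, 0.92, 0.91, 0.77, 0.5, 0
R0 = Σ lx·mx = 4.09 → 4.09

4.09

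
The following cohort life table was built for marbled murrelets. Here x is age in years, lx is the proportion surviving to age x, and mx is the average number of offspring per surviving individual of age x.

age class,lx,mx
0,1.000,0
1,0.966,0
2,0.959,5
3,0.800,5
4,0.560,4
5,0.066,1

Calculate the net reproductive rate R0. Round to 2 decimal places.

11.10

lx·mx by age: 0, 0, 4.795, 4, 2.24, 0.066
R0 = Σ lx·mx = 11.101 → 11.10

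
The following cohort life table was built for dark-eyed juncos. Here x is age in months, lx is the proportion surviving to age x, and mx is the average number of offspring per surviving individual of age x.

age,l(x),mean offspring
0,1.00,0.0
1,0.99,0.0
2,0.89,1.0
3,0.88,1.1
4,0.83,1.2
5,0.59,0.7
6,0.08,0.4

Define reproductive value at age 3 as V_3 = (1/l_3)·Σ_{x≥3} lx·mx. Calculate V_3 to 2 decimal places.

lx·mx for x ≥ 3: 0.968, 0.996, 0.413, 0.032 → sum = 2.409
V_3 = 2.409 / l_3 = 2.409 / 0.88 = 2.7375 → 2.74

2.74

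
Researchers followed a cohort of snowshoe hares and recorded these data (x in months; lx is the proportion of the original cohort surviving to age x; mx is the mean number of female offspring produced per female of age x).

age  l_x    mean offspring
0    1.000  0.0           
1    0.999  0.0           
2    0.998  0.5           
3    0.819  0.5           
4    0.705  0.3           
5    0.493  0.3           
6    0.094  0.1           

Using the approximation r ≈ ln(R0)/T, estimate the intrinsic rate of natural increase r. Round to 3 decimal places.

R0 = Σ lx·mx = 0 + 0 + 0.499 + 0.4095 + 0.2115 + 0.1479 + 0.0094 = 1.2773
Σ x·lx·mx = 3.8684; T = 3.8684/1.2773 = 3.02858…
r ≈ ln(R0)/T = ln(1.2773)/3.02858… = 0.08081… → 0.081

0.081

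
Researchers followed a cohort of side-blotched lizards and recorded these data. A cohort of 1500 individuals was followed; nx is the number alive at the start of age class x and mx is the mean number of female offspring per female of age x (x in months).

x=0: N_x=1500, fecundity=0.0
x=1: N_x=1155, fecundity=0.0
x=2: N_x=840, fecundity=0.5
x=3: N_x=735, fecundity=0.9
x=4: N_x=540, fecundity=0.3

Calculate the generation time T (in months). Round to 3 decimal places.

lx = nx/n0 = nx/1500: 1, 0.77, 0.56, 0.49, 0.36
lx·mx: 0, 0, 0.28, 0.441, 0.108 → R0 = 0.829
x·lx·mx: 0, 0, 0.56, 1.323, 0.432 → Σ = 2.315
T = 2.315 / 0.829 = 2.792521… → 2.793

2.793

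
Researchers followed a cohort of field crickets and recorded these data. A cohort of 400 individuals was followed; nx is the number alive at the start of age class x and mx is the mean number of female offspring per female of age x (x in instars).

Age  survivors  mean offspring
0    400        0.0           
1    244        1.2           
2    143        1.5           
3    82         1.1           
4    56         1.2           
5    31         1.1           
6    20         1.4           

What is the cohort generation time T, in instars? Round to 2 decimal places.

lx = nx/n0 = nx/400: 1, 0.61, 0.3575, 0.205, 0.14, 0.0775, 0.05
lx·mx: 0, 0.732, 0.53625, 0.2255, 0.168, 0.08525, 0.07 → R0 = 1.817
x·lx·mx: 0, 0.732, 1.0725, 0.6765, 0.672, 0.42625, 0.42 → Σ = 3.99925
T = 3.99925 / 1.817 = 2.201018… → 2.20

2.20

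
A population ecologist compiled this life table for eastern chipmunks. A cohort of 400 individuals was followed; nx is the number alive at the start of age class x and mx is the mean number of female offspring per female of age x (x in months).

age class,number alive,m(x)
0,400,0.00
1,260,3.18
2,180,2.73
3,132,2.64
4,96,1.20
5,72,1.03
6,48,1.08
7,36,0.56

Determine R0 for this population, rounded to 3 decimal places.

4.820

lx = nx/n0 = nx/400: 1, 0.65, 0.45, 0.33, 0.24, 0.18, 0.12, 0.09
lx·mx by age: 0, 2.067, 1.2285, 0.8712, 0.288, 0.1854, 0.1296, 0.0504
R0 = Σ lx·mx = 4.8201 → 4.820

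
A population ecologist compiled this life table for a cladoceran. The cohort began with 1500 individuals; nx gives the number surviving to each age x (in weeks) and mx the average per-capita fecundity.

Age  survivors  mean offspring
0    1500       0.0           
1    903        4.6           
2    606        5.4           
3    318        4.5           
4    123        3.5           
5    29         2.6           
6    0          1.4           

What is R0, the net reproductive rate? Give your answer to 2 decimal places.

lx = nx/n0 = nx/1500: 1, 0.602, 0.404, 0.212, 0.082, 0.01933…, 0
lx·mx by age: 0, 2.7692, 2.1816, 0.954, 0.287, 0.050267…, 0
R0 = Σ lx·mx = 6.242067… → 6.24

6.24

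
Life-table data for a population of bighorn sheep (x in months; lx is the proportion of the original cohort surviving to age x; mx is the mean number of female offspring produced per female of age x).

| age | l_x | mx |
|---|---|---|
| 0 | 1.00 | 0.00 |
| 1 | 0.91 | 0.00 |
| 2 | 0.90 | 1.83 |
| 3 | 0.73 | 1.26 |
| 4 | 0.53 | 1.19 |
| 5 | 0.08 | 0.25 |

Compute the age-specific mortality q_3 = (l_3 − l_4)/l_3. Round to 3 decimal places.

q_3 = (l_3 − l_4) / l_3 = (0.73 − 0.53) / 0.73
     = 0.2 / 0.73 = 0.273973… → 0.274

0.274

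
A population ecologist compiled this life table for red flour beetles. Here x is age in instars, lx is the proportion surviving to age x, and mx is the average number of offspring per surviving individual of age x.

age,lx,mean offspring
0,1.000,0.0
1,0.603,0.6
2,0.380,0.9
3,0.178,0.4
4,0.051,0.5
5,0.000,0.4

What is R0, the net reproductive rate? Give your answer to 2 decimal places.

0.80

lx·mx by age: 0, 0.3618, 0.342, 0.0712, 0.0255, 0
R0 = Σ lx·mx = 0.8005 → 0.80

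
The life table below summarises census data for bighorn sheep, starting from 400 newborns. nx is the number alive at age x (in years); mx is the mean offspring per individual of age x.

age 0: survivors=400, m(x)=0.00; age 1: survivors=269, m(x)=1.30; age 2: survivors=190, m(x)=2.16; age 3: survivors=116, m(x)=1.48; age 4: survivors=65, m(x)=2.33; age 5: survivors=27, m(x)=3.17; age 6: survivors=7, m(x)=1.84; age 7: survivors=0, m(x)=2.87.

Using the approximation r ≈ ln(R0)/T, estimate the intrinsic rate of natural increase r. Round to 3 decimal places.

lx = nx/n0 = nx/400: 1, 0.6725, 0.475, 0.29, 0.1625, 0.0675, 0.0175, 0
R0 = Σ lx·mx = 0 + 0.87425… + 1.026 + 0.4292 + 0.37863… + 0.21398… + 0.0322… + 0 = 2.95425
Σ x·lx·mx = 6.991425; T = 6.991425/2.95425 = 2.36657…
r ≈ ln(R0)/T = ln(2.95425)/2.36657… = 0.45773… → 0.458

0.458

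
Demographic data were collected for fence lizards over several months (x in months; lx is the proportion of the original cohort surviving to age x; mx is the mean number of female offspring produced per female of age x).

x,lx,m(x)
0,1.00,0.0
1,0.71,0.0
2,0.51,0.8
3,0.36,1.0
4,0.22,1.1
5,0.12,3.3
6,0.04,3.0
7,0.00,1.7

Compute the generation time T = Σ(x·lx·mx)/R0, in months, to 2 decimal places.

3.65

lx·mx: 0, 0, 0.408, 0.36, 0.242, 0.396, 0.12, 0 → R0 = 1.526
x·lx·mx: 0, 0, 0.816, 1.08, 0.968, 1.98, 0.72, 0 → Σ = 5.564
T = 5.564 / 1.526 = 3.646134… → 3.65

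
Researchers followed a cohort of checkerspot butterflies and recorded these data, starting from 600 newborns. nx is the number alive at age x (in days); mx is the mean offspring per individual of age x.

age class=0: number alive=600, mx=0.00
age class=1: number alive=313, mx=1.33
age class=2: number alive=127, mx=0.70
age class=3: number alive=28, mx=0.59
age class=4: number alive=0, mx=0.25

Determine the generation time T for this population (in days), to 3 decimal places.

lx = nx/n0 = nx/600: 1, 0.52167…, 0.21167…, 0.04667…, 0
lx·mx: 0, 0.693817…, 0.148167…, 0.027533…, 0 → R0 = 0.869517…
x·lx·mx: 0, 0.693817…, 0.296333…, 0.0826…, 0 → Σ = 1.07275…
T = 1.07275… / 0.869517… = 1.233731… → 1.234

1.234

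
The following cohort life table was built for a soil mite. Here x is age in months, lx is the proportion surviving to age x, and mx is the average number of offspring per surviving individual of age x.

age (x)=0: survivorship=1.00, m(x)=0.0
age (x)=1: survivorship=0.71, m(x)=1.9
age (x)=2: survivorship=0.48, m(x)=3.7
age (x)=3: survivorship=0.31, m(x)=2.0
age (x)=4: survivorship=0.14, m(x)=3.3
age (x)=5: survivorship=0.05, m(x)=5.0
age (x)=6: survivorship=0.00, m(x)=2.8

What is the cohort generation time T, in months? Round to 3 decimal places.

lx·mx: 0, 1.349, 1.776, 0.62, 0.462, 0.25, 0 → R0 = 4.457
x·lx·mx: 0, 1.349, 3.552, 1.86, 1.848, 1.25, 0 → Σ = 9.859
T = 9.859 / 4.457 = 2.212026… → 2.212

2.212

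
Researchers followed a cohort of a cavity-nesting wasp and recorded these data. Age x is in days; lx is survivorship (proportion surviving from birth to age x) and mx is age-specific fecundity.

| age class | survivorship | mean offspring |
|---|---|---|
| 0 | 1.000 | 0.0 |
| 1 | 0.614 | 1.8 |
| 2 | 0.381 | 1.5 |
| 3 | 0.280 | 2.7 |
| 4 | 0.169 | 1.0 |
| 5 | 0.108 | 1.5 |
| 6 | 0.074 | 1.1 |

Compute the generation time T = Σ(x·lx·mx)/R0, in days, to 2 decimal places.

2.28

lx·mx: 0, 1.1052, 0.5715, 0.756, 0.169, 0.162, 0.0814 → R0 = 2.8451
x·lx·mx: 0, 1.1052, 1.143, 2.268, 0.676, 0.81, 0.4884 → Σ = 6.4906
T = 6.4906 / 2.8451 = 2.281326… → 2.28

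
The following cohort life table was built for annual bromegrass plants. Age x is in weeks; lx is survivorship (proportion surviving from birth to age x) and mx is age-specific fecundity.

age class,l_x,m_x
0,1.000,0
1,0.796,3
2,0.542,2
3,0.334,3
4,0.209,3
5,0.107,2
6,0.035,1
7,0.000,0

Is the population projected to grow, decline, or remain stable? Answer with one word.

growing

R0 = Σ lx·mx = 0 + 2.388 + 1.084 + 1.002 + 0.627 + 0.214 + 0.035 + 0 = 5.35
R0 > 1, so the population is growing.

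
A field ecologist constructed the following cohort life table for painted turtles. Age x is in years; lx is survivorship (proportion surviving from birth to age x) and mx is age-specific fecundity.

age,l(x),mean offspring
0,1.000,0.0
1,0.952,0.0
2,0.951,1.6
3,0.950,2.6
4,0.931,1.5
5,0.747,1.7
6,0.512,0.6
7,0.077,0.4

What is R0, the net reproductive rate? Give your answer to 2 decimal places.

lx·mx by age: 0, 0, 1.5216, 2.47, 1.3965, 1.2699, 0.3072, 0.0308
R0 = Σ lx·mx = 6.996 → 7.00

7.00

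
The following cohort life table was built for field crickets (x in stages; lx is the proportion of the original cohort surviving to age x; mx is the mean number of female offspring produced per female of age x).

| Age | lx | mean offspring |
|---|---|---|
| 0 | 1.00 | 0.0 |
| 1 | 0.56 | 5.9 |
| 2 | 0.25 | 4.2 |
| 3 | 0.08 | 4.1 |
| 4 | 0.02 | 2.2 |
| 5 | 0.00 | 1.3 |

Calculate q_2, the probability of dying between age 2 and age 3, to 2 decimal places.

0.68

q_2 = (l_2 − l_3) / l_2 = (0.25 − 0.08) / 0.25
     = 0.17 / 0.25 = 0.68 → 0.68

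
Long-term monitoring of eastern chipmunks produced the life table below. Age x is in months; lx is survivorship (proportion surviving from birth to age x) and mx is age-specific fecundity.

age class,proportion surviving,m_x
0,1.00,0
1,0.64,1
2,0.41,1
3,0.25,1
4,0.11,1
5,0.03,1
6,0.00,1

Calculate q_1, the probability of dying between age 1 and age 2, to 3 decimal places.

0.359

q_1 = (l_1 − l_2) / l_1 = (0.64 − 0.41) / 0.64
     = 0.23 / 0.64 = 0.359375 → 0.359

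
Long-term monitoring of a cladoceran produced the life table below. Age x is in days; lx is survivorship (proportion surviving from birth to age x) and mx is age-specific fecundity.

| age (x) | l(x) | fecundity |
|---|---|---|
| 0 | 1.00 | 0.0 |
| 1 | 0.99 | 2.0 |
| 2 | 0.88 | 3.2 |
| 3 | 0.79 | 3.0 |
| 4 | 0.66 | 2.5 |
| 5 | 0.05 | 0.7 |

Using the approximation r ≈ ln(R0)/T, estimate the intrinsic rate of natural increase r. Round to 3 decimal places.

R0 = Σ lx·mx = 0 + 1.98 + 2.816 + 2.37 + 1.65 + 0.035 = 8.851
Σ x·lx·mx = 21.497; T = 21.497/8.851 = 2.42877…
r ≈ ln(R0)/T = ln(8.851)/2.42877… = 0.89779… → 0.898

0.898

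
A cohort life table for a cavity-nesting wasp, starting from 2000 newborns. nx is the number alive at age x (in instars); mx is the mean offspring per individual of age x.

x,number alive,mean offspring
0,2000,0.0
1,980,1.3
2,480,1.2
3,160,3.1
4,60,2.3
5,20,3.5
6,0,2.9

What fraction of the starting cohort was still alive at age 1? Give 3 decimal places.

l_1 = n_1/n_0 = 980/2000 = 0.49 → 0.490

0.490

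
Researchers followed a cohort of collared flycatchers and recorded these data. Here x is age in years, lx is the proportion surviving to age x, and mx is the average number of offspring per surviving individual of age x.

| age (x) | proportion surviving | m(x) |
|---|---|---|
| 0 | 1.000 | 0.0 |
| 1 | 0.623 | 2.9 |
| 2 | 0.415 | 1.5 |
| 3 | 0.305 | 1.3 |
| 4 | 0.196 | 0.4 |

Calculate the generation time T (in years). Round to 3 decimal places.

1.568

lx·mx: 0, 1.8067, 0.6225, 0.3965, 0.0784 → R0 = 2.9041
x·lx·mx: 0, 1.8067, 1.245, 1.1895, 0.3136 → Σ = 4.5548
T = 4.5548 / 2.9041 = 1.568403… → 1.568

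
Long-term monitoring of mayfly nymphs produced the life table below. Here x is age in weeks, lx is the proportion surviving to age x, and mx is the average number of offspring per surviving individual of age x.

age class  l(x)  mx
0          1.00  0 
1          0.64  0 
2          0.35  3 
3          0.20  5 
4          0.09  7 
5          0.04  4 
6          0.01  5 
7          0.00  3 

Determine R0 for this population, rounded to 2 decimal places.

2.89

lx·mx by age: 0, 0, 1.05, 1, 0.63, 0.16, 0.05, 0
R0 = Σ lx·mx = 2.89 → 2.89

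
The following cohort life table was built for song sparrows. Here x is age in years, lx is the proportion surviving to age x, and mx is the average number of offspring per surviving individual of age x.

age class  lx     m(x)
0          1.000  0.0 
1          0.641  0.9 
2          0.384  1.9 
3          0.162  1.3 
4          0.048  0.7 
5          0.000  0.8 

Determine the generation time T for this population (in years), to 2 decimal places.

lx·mx: 0, 0.5769, 0.7296, 0.2106, 0.0336, 0 → R0 = 1.5507
x·lx·mx: 0, 0.5769, 1.4592, 0.6318, 0.1344, 0 → Σ = 2.8023
T = 2.8023 / 1.5507 = 1.807119… → 1.81

1.81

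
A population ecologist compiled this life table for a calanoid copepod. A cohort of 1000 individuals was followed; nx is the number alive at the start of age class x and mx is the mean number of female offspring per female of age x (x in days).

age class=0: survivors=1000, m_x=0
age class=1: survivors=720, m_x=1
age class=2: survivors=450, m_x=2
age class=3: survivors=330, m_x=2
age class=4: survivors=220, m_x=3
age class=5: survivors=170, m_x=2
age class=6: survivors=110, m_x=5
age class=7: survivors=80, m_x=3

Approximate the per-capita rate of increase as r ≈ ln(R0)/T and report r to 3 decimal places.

lx = nx/n0 = nx/1000: 1, 0.72, 0.45, 0.33, 0.22, 0.17, 0.11, 0.08
R0 = Σ lx·mx = 0 + 0.72 + 0.9 + 0.66 + 0.66 + 0.34 + 0.55 + 0.24 = 4.07
Σ x·lx·mx = 13.82; T = 13.82/4.07 = 3.39558…
r ≈ ln(R0)/T = ln(4.07)/3.39558… = 0.41337… → 0.413

0.413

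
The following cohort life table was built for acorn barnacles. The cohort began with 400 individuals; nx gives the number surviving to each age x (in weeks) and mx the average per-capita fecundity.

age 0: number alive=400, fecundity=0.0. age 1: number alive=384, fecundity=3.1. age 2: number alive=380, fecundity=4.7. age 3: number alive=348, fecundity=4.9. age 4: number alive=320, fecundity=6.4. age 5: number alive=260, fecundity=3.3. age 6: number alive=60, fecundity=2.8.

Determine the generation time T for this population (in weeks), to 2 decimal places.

lx = nx/n0 = nx/400: 1, 0.96, 0.95, 0.87, 0.8, 0.65, 0.15
lx·mx: 0, 2.976, 4.465, 4.263, 5.12, 2.145, 0.42 → R0 = 19.389
x·lx·mx: 0, 2.976, 8.93, 12.789, 20.48, 10.725, 2.52 → Σ = 58.42
T = 58.42 / 19.389 = 3.013049… → 3.01

3.01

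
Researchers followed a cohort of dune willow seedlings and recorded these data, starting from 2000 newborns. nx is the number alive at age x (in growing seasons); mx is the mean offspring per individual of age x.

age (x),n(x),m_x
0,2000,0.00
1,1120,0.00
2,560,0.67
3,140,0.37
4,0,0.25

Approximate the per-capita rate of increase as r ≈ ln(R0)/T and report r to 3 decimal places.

-0.728

lx = nx/n0 = nx/2000: 1, 0.56, 0.28, 0.07, 0
R0 = Σ lx·mx = 0 + 0 + 0.1876 + 0.0259 + 0 = 0.2135
Σ x·lx·mx = 0.4529; T = 0.4529/0.2135 = 2.12131…
r ≈ ln(R0)/T = ln(0.2135)/2.12131… = -0.72791… → -0.728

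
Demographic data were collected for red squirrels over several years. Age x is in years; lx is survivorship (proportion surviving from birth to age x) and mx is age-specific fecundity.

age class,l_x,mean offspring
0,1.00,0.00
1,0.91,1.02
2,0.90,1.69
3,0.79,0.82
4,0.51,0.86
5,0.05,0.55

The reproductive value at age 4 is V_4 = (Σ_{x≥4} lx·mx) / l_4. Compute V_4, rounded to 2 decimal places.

0.91

lx·mx for x ≥ 4: 0.4386, 0.0275 → sum = 0.4661
V_4 = 0.4661 / l_4 = 0.4661 / 0.51 = 0.913922… → 0.91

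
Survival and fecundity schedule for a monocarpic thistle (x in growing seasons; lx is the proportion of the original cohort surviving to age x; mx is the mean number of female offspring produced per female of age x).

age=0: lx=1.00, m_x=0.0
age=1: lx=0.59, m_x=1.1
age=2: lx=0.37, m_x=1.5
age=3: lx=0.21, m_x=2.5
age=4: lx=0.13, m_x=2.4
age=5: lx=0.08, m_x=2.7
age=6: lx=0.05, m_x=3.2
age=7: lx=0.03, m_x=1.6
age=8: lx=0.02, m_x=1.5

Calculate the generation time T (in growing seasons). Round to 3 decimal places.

2.885

lx·mx: 0, 0.649, 0.555, 0.525, 0.312, 0.216, 0.16, 0.048, 0.03 → R0 = 2.495
x·lx·mx: 0, 0.649, 1.11, 1.575, 1.248, 1.08, 0.96, 0.336, 0.24 → Σ = 7.198
T = 7.198 / 2.495 = 2.88497… → 2.885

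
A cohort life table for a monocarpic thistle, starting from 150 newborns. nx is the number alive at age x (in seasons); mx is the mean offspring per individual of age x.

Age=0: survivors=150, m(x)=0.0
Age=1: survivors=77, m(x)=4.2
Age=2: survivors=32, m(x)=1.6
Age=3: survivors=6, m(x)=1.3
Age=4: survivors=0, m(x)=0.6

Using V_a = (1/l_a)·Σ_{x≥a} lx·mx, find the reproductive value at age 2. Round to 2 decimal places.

1.84

lx = nx/n0 = nx/150: 1, 0.51333…, 0.21333…, 0.04, 0
lx·mx for x ≥ 2: 0.341333…, 0.052, 0 → sum = 0.393333…
V_2 = 0.393333… / l_2 = 0.393333… / 0.213333… = 1.84375… → 1.84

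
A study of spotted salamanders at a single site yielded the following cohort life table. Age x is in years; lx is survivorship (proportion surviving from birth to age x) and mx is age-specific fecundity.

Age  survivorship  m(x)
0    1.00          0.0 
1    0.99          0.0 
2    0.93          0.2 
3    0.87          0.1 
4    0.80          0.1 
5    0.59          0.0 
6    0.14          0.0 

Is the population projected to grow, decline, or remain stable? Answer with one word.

R0 = Σ lx·mx = 0 + 0 + 0.186 + 0.087 + 0.08 + 0 + 0 = 0.353
R0 < 1, so the population is declining.

declining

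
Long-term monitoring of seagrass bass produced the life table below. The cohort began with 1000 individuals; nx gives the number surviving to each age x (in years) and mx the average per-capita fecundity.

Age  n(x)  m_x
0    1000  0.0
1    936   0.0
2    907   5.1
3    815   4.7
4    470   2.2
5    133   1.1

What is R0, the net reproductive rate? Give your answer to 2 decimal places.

9.64

lx = nx/n0 = nx/1000: 1, 0.936, 0.907, 0.815, 0.47, 0.133
lx·mx by age: 0, 0, 4.6257, 3.8305, 1.034, 0.1463
R0 = Σ lx·mx = 9.6365 → 9.64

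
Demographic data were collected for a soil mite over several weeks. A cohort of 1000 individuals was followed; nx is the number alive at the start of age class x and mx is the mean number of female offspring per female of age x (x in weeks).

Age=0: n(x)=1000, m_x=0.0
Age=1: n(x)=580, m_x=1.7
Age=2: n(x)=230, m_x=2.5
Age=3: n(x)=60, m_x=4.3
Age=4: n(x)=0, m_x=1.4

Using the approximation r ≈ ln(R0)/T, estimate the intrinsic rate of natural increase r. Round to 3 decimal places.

lx = nx/n0 = nx/1000: 1, 0.58, 0.23, 0.06, 0
R0 = Σ lx·mx = 0 + 0.986 + 0.575 + 0.258 + 0 = 1.819
Σ x·lx·mx = 2.91; T = 2.91/1.819 = 1.59978…
r ≈ ln(R0)/T = ln(1.819)/1.59978… = 0.37398… → 0.374

0.374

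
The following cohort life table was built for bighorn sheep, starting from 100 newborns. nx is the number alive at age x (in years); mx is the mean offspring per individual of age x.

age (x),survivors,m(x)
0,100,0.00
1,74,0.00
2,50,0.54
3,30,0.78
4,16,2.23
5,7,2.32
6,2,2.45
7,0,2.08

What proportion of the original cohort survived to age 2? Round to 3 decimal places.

0.500

l_2 = n_2/n_0 = 50/100 = 0.5 → 0.500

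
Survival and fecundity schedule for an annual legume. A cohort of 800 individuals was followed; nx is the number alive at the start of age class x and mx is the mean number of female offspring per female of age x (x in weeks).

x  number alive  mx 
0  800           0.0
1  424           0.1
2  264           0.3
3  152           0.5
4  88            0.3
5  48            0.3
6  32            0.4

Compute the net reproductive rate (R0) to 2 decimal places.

lx = nx/n0 = nx/800: 1, 0.53, 0.33, 0.19, 0.11, 0.06, 0.04
lx·mx by age: 0, 0.053, 0.099, 0.095, 0.033, 0.018, 0.016
R0 = Σ lx·mx = 0.314 → 0.31

0.31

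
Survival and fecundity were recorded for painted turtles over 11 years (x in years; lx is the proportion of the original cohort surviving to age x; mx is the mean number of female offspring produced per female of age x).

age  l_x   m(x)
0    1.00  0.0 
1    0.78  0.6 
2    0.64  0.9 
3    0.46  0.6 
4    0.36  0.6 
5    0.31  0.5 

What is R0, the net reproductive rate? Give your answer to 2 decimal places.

1.69

lx·mx by age: 0, 0.468, 0.576, 0.276, 0.216, 0.155
R0 = Σ lx·mx = 1.691 → 1.69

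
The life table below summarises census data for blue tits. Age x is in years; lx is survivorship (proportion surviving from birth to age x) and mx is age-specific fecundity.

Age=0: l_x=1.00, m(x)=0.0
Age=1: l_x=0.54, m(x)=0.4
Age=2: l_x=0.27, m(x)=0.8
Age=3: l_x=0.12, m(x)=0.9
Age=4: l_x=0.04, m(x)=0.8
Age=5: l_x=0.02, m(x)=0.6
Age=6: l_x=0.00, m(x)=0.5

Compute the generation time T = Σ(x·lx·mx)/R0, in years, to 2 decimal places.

lx·mx: 0, 0.216, 0.216, 0.108, 0.032, 0.012, 0 → R0 = 0.584
x·lx·mx: 0, 0.216, 0.432, 0.324, 0.128, 0.06, 0 → Σ = 1.16
T = 1.16 / 0.584 = 1.986301… → 1.99

1.99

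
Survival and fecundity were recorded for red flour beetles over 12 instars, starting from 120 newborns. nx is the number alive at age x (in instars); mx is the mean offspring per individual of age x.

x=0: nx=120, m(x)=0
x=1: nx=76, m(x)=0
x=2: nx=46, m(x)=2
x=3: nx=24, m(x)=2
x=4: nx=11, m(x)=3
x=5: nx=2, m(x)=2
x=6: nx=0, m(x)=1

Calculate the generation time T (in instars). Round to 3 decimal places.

lx = nx/n0 = nx/120: 1, 0.63333…, 0.38333…, 0.2, 0.09167…, 0.01667…, 0
lx·mx: 0, 0, 0.766667…, 0.4, 0.275…, 0.033333…, 0 → R0 = 1.475…
x·lx·mx: 0, 0, 1.533333…, 1.2, 1.1…, 0.166667…, 0 → Σ = 4…
T = 4… / 1.475… = 2.711864… → 2.712

2.712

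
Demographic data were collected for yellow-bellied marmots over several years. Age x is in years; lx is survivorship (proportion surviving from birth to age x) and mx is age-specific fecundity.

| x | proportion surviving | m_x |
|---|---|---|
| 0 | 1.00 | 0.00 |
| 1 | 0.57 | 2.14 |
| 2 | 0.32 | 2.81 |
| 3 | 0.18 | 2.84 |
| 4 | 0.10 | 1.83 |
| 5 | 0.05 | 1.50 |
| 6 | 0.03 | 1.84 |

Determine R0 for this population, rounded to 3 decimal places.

lx·mx by age: 0, 1.2198, 0.8992, 0.5112, 0.183, 0.075, 0.0552
R0 = Σ lx·mx = 2.9434 → 2.943

2.943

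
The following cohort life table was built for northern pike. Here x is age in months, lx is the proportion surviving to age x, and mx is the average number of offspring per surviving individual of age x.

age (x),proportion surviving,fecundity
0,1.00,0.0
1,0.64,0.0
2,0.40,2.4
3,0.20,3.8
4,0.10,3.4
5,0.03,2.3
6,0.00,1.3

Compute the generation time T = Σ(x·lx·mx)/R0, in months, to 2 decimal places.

lx·mx: 0, 0, 0.96, 0.76, 0.34, 0.069, 0 → R0 = 2.129
x·lx·mx: 0, 0, 1.92, 2.28, 1.36, 0.345, 0 → Σ = 5.905
T = 5.905 / 2.129 = 2.773603… → 2.77

2.77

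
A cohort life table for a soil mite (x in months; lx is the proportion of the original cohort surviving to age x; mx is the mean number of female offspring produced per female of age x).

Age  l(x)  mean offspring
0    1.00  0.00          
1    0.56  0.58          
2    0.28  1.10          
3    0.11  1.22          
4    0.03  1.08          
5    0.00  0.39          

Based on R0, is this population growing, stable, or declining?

R0 = Σ lx·mx = 0 + 0.3248 + 0.308 + 0.1342 + 0.0324 + 0 = 0.7994
R0 < 1, so the population is declining.

declining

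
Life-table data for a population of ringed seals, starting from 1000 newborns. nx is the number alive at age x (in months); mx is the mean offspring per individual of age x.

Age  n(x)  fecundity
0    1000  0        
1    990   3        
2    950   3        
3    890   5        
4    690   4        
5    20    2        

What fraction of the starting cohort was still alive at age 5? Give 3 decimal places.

l_5 = n_5/n_0 = 20/1000 = 0.02 → 0.020

0.020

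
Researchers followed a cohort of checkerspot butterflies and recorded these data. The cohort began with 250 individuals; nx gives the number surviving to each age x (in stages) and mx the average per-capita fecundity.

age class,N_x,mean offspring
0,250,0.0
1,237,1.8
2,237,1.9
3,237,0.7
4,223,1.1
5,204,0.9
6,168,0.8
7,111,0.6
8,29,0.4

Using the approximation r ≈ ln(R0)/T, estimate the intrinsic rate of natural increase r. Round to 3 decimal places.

0.631

lx = nx/n0 = nx/250: 1, 0.948, 0.948, 0.948, 0.892, 0.816, 0.672, 0.444, 0.116
R0 = Σ lx·mx = 0 + 1.7064 + 1.8012 + 0.6636 + 0.9812 + 0.7344 + 0.5376 + 0.2664 + 0.0464 = 6.7372
Σ x·lx·mx = 20.358; T = 20.358/6.7372 = 3.02173…
r ≈ ln(R0)/T = ln(6.7372)/3.02173… = 0.63131… → 0.631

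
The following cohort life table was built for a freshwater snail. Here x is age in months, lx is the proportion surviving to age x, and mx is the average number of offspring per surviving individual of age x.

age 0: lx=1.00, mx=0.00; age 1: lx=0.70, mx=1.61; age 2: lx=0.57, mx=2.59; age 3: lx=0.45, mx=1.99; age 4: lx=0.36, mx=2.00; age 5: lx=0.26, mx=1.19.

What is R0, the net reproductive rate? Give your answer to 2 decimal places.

4.53

lx·mx by age: 0, 1.127, 1.4763, 0.8955, 0.72, 0.3094
R0 = Σ lx·mx = 4.5282 → 4.53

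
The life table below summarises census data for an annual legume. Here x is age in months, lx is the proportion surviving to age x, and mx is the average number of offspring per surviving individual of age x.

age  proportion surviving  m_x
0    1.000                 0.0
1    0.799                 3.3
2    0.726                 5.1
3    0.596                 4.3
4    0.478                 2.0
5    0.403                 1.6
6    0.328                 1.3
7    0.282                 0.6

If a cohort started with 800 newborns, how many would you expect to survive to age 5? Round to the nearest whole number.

Expected survivors = N0 · l_5 = 800 × 0.403 = 322.4 → 322

322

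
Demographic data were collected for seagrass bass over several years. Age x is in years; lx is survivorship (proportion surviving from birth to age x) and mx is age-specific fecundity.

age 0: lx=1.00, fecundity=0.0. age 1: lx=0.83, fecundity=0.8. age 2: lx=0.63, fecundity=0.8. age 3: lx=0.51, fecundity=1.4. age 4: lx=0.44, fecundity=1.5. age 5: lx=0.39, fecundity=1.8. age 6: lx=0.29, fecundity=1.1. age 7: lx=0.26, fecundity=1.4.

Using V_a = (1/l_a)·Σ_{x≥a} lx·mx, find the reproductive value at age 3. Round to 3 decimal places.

lx·mx for x ≥ 3: 0.714, 0.66, 0.702, 0.319, 0.364 → sum = 2.759
V_3 = 2.759 / l_3 = 2.759 / 0.51 = 5.409804… → 5.410

5.410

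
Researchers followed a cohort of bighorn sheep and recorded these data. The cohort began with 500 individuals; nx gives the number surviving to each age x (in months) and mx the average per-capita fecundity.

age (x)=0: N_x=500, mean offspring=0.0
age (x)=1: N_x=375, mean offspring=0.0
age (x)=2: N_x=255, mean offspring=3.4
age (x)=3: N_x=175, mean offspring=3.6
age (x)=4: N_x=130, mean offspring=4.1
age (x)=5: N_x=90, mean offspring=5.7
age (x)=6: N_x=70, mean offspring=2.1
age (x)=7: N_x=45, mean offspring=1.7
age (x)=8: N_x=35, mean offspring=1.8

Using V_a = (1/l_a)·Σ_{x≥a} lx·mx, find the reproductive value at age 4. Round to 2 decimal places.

10.25

lx = nx/n0 = nx/500: 1, 0.75, 0.51, 0.35, 0.26, 0.18, 0.14, 0.09, 0.07
lx·mx for x ≥ 4: 1.066, 1.026, 0.294, 0.153, 0.126 → sum = 2.665
V_4 = 2.665 / l_4 = 2.665 / 0.26 = 10.25 → 10.25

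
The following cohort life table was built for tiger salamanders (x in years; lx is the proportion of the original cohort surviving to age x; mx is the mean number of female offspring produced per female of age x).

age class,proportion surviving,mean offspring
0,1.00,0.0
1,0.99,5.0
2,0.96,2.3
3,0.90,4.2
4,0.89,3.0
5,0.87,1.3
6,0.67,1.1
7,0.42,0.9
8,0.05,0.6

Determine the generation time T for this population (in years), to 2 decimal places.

lx·mx: 0, 4.95, 2.208, 3.78, 2.67, 1.131, 0.737, 0.378, 0.03 → R0 = 15.884
x·lx·mx: 0, 4.95, 4.416, 11.34, 10.68, 5.655, 4.422, 2.646, 0.24 → Σ = 44.349
T = 44.349 / 15.884 = 2.792055… → 2.79

2.79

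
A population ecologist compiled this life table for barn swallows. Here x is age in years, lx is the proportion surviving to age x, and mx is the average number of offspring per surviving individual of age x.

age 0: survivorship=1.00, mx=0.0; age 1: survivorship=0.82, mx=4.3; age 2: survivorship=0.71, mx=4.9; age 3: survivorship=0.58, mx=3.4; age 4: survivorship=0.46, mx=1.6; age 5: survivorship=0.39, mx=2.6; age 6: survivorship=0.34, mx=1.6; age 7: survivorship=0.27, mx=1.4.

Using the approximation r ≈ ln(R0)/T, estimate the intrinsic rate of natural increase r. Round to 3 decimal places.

0.943

R0 = Σ lx·mx = 0 + 3.526 + 3.479 + 1.972 + 0.736 + 1.014 + 0.544 + 0.378 = 11.649
Σ x·lx·mx = 30.324; T = 30.324/11.649 = 2.60314…
r ≈ ln(R0)/T = ln(11.649)/2.60314… = 0.94318… → 0.943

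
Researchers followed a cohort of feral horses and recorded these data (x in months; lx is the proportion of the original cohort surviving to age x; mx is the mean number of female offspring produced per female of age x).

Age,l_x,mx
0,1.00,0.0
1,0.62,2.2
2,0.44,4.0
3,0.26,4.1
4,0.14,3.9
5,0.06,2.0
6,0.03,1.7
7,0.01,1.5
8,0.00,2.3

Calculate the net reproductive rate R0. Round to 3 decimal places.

4.922

lx·mx by age: 0, 1.364, 1.76, 1.066, 0.546, 0.12, 0.051, 0.015, 0
R0 = Σ lx·mx = 4.922 → 4.922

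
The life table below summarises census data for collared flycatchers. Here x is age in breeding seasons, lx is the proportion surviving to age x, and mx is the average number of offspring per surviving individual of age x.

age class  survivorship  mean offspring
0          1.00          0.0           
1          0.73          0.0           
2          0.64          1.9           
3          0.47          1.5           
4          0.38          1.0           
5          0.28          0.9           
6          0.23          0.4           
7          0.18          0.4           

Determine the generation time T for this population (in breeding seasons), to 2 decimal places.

lx·mx: 0, 0, 1.216, 0.705, 0.38, 0.252, 0.092, 0.072 → R0 = 2.717
x·lx·mx: 0, 0, 2.432, 2.115, 1.52, 1.26, 0.552, 0.504 → Σ = 8.383
T = 8.383 / 2.717 = 3.085388… → 3.09

3.09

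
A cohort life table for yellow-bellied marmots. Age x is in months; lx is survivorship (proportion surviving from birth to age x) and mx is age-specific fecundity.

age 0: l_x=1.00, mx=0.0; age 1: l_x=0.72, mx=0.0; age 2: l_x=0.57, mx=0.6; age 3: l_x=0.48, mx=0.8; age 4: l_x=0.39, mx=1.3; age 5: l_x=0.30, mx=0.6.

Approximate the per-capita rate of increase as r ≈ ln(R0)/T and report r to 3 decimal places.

R0 = Σ lx·mx = 0 + 0 + 0.342 + 0.384 + 0.507 + 0.18 = 1.413
Σ x·lx·mx = 4.764; T = 4.764/1.413 = 3.37155…
r ≈ ln(R0)/T = ln(1.413)/3.37155… = 0.10254… → 0.103

0.103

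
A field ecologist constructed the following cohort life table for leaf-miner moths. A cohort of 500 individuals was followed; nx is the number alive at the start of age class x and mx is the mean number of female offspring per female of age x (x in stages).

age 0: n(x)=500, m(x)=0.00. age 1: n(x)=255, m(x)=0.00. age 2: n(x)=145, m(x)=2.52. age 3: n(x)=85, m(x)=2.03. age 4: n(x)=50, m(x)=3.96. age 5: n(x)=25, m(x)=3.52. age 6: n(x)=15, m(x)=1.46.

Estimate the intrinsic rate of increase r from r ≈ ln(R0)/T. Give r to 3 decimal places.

0.170

lx = nx/n0 = nx/500: 1, 0.51, 0.29, 0.17, 0.1, 0.05, 0.03
R0 = Σ lx·mx = 0 + 0 + 0.7308 + 0.3451 + 0.396 + 0.176 + 0.0438 = 1.6917
Σ x·lx·mx = 5.2237; T = 5.2237/1.6917 = 3.08784…
r ≈ ln(R0)/T = ln(1.6917)/3.08784… = 0.17026… → 0.170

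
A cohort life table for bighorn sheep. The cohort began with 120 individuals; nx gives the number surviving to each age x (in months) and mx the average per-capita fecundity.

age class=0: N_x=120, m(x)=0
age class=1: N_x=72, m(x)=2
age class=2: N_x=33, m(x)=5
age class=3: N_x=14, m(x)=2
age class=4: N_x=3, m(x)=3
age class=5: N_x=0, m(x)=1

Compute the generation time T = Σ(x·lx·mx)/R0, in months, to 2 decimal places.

lx = nx/n0 = nx/120: 1, 0.6, 0.275, 0.11667…, 0.025, 0
lx·mx: 0, 1.2, 1.375, 0.233333…, 0.075, 0 → R0 = 2.883333…
x·lx·mx: 0, 1.2, 2.75, 0.7…, 0.3, 0 → Σ = 4.95…
T = 4.95… / 2.883333… = 1.716763… → 1.72

1.72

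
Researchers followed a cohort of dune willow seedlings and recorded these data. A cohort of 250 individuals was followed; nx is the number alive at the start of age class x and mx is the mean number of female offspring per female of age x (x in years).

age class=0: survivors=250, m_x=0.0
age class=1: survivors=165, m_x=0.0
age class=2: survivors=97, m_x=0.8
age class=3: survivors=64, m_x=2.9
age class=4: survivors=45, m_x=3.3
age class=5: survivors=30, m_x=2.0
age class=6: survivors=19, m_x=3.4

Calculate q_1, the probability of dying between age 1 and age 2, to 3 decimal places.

0.412

lx = nx/n0 = nx/250: 1, 0.66, 0.388, 0.256, 0.18, 0.12, 0.076
q_1 = (l_1 − l_2) / l_1 = (0.66 − 0.388) / 0.66
     = 0.272 / 0.66 = 0.412121… → 0.412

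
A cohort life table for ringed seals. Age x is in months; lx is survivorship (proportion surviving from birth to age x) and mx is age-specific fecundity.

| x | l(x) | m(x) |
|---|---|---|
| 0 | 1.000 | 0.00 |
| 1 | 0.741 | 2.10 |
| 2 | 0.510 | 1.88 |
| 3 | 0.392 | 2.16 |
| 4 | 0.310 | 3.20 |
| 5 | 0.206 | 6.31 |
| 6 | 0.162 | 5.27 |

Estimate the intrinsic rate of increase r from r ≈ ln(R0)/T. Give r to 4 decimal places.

0.5641

R0 = Σ lx·mx = 0 + 1.5561 + 0.9588 + 0.84672 + 0.992 + 1.29986 + 0.85374 = 6.50722
Σ x·lx·mx = 21.6036; T = 21.6036/6.50722 = 3.31994…
r ≈ ln(R0)/T = ln(6.50722)/3.31994… = 0.56414… → 0.5641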